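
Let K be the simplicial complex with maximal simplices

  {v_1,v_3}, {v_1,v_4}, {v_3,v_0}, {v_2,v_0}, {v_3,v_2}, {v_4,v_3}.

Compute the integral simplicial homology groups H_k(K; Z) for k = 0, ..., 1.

H_0 = Z,  H_1 = Z^2.

Take the total order v_0 < v_1 < v_2 < v_3 < v_4 on the vertex set. Then K (dimension 1) consists of the simplices:

  0-simplices (5): [v_0], [v_1], [v_2], [v_3], [v_4]
  1-simplices (6): [v_0,v_2], [v_0,v_3], [v_1,v_3], [v_1,v_4], [v_2,v_3], [v_3,v_4]

giving chain groups C_0 ≅ Z^5, C_1 ≅ Z^6.

Boundary ∂_1: C_1 → C_0 is given by ∂[p,q] = [q] − [p]. For instance
  ∂[v_1,v_3] = [v_3] − [v_1].
The resulting 5×6 matrix has rank 4, and its Smith normal form has invariant factors (1,1,1,1).

Reading off H_k = ker ∂_k / im ∂_{k+1}:

  H_0: rank C_0 − rank ∂_1 = 5 − 4 = 1, and the invariant factors of ∂_1 are all 1, so H_0 = Z.
  H_1: rank ker ∂_1 − rank ∂_2 = (6 − 4) − 0 = 2, and there is no ∂_2, so H_1 = Z^2.

As a check, the Euler characteristic is 5 − 6 = -1, which agrees with 1 − 2 = -1.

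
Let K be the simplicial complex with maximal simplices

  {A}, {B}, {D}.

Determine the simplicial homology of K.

Fix the vertex order A < B < D and write every simplex with vertices in increasing order. Then dim K = 0 and the simplices of K are:

  0-simplices (3): A, B, D

so the chain groups are C_0 ≅ Z^3.

Computing H_k = (kernel of ∂_k) / (image of ∂_{k+1}):

  H_0: rank C_0 − rank ∂_1 = 3 − 0 = 3, and there is no ∂_1, so H_0 ≅ Z^3.

(K is a triangulation of a set of 3 points.)

H_0 = Z^3.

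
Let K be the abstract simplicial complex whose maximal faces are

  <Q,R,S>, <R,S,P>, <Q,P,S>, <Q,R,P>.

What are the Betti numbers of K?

b_0 = 1, b_1 = 0, b_2 = 1.

Take the total order P < Q < R < S on the vertex set. Then K (dimension 2) consists of the simplices:

  0-simplices (4): P, Q, R, S
  1-simplices (6): PQ, PR, PS, QR, QS, RS
  2-simplices (4): PQR, PQS, PRS, QRS

giving chain groups C_0 ≅ Z^4, C_1 ≅ Z^6, C_2 ≅ Z^4.

The boundary map ∂_1: C_1 → C_0 sends each edge [p,q] (with p < q) to q − p. For instance
  ∂PR = R − P.
The 4×6 boundary matrix has rank 3 and Smith normal form diag(1,1,1).

∂_2: C_2 → C_1 sends each 2-simplex [p,q,r] to [q,r] − [p,r] + [p,q]. For instance
  ∂PQS = QS − PS + PQ,
  ∂PRS = RS − PS + PR.
The resulting 6×4 matrix has rank 3, and its Smith normal form has invariant factors (1,1,1).

Reading off H_k = ker ∂_k / im ∂_{k+1}:

  H_0: rank C_0 − rank ∂_1 = 4 − 3 = 1, and the invariant factors of ∂_1 are all 1, so H_0 ≅ Z.
  H_1: rank ker ∂_1 − rank ∂_2 = (6 − 3) − 3 = 0, and the invariant factors of ∂_2 are all 1, so H_1 ≅ 0.
  H_2: rank ker ∂_2 − rank ∂_3 = (4 − 3) − 0 = 1, and there is no ∂_3, so H_2 ≅ Z.

As a check, the Euler characteristic is 4 − 6 + 4 = 2, which agrees with 1 − 0 + 1 = 2.

Hence the Betti numbers are b_0 = 1, b_1 = 0, b_2 = 1.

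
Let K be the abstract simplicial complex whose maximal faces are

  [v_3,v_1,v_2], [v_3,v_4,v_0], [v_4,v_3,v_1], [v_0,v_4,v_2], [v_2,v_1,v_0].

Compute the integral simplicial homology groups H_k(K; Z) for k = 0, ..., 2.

H_0 ≅ Z,  H_1 ≅ Z,  H_2 = 0.

Take the total order v_0 < v_1 < v_2 < v_3 < v_4 on the vertex set. Then K (dimension 2) consists of the simplices:

  0-simplices (5): [v_0], [v_1], [v_2], [v_3], [v_4]
  1-simplices (10): [v_0,v_1], [v_0,v_2], [v_0,v_3], [v_0,v_4], [v_1,v_2], [v_1,v_3], [v_1,v_4], [v_2,v_3], [v_2,v_4], [v_3,v_4]
  2-simplices (5): [v_0,v_1,v_2], [v_0,v_2,v_4], [v_0,v_3,v_4], [v_1,v_2,v_3], [v_1,v_3,v_4]

Hence C_0 ≅ Z^5, C_1 ≅ Z^10, C_2 ≅ Z^5.

The boundary map ∂_1: C_1 → C_0 is given by ∂[p,q] = [q] − [p]. For instance
  ∂[v_3,v_4] = [v_4] − [v_3].
The resulting 5×10 matrix has rank 4, and its Smith normal form has invariant factors (1,1,1,1).

Boundary ∂_2: C_2 → C_1 acts by ∂[p,q,r] = [q,r] − [p,r] + [p,q]. For instance
  ∂[v_1,v_2,v_3] = [v_2,v_3] − [v_1,v_3] + [v_1,v_2],
  ∂[v_0,v_2,v_4] = [v_2,v_4] − [v_0,v_4] + [v_0,v_2].
The resulting 10×5 matrix has rank 5, and its Smith normal form has invariant factors (1,1,1,1,1).

Now H_k = ker ∂_k / im ∂_{k+1}, so:

  H_0: rank C_0 − rank ∂_1 = 5 − 4 = 1, and the invariant factors of ∂_1 are all 1, so H_0 ≅ Z.
  H_1: rank ker ∂_1 − rank ∂_2 = (10 − 4) − 5 = 1, and the invariant factors of ∂_2 are all 1, so H_1 ≅ Z.
  H_2: rank ker ∂_2 − rank ∂_3 = (5 − 5) − 0 = 0, and there is no ∂_3, so H_2 ≅ 0.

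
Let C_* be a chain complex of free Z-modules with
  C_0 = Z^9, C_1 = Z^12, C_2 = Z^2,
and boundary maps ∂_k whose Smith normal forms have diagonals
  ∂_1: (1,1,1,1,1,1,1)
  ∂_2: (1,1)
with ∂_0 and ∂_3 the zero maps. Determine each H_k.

H_0: b_0 = 9 − 0 − 7 = 2; torsion from ∂_1 factors > 1: none. So H_0 = Z^2.
H_1: b_1 = 12 − 7 − 2 = 3; torsion from ∂_2 factors > 1: none. So H_1 = Z^3.
H_2: b_2 = 2 − 2 − 0 = 0; torsion from ∂_3 factors > 1: none. So H_2 = 0.

H_0 = Z^2,  H_1 = Z^3,  H_2 = 0.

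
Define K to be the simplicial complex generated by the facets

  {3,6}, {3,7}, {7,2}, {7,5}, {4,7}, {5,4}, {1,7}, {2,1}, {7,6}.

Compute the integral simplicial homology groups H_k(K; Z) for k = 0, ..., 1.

We work with the vertex ordering 1 < 2 < 3 < 4 < 5 < 6 < 7. The simplices of K, each written with vertices in increasing order, are:

  0-simplices (7): [1], [2], [3], [4], [5], [6], [7]
  1-simplices (9): [1,2], [1,7], [2,7], [3,6], [3,7], [4,5], [4,7], [5,7], [6,7]

giving chain groups C_0 ≅ Z^7, C_1 ≅ Z^9.

∂_1: C_1 → C_0 is given by ∂[p,q] = [q] − [p]. For instance
  ∂[6,7] = [7] − [6].
The 7×9 boundary matrix has rank 6 and Smith normal form diag(1,1,1,1,1,1).

Reading off H_k = ker ∂_k / im ∂_{k+1}:

  H_0: rank C_0 − rank ∂_1 = 7 − 6 = 1, and the invariant factors of ∂_1 are all 1, so H_0 = Z.
  H_1: rank ker ∂_1 − rank ∂_2 = (9 − 6) − 0 = 3, and there is no ∂_2, so H_1 = Z^3.

(K is a triangulation of a wedge of 3 circles.)

H_0 = Z,  H_1 = Z^3.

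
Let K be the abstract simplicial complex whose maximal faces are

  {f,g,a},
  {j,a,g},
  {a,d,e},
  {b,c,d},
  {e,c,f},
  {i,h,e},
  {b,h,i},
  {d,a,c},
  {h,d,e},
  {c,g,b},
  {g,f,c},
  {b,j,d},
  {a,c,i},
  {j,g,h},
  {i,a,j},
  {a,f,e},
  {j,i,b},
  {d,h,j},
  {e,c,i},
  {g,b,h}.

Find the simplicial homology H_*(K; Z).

H_0 ≅ Z,  H_1 ≅ Z ⊕ Z/2,  H_2 = 0.

Order the vertices as a < b < c < d < e < f < g < h < i < j. Listing each simplex with vertices in this order, K has dimension 2 with simplices:

  0-simplices (10): a, b, c, d, e, f, g, h, i, j
  1-simplices (30): ac, ad, ae, af, ag, ai, aj, bc, bd, bg, bh, bi, bj, cd, ce, cf, cg, ci, de, dh, dj, ef, eh, ei, fg, gh, gj, hi, hj, ij
  2-simplices (20): acd, aci, ade, aef, afg, agj, aij, bcd, bcg, bdj, bgh, bhi, bij, cef, cei, cfg, deh, dhj, ehi, ghj

so the chain groups are C_0 ≅ Z^10, C_1 ≅ Z^30, C_2 ≅ Z^20.

The boundary map ∂_1: C_1 → C_0 sends each edge [p,q] (with p < q) to q − p. For instance
  ∂eh = h − e.
As a 10×30 matrix over Z this has rank 9, with invariant factors (1,1,1,1,1,1,1,1,1).

The boundary map ∂_2: C_2 → C_1 sends each 2-simplex [p,q,r] to [q,r] − [p,r] + [p,q]. For instance
  ∂acd = cd − ad + ac,
  ∂ade = de − ae + ad.
This gives a 30×20 integer matrix of rank 20; reducing to Smith normal form yields diagonal entries (1,1,1,1,1,1,1,1,1,1,1,1,1,1,1,1,1,1,1,2).

Now H_k = ker ∂_k / im ∂_{k+1}, so:

  H_0: rank C_0 − rank ∂_1 = 10 − 9 = 1, and the invariant factors of ∂_1 are all 1, so H_0 ≅ Z.
  H_1: rank ker ∂_1 − rank ∂_2 = (30 − 9) − 20 = 1, and ∂_2 has invariant factor 2 > 1, so H_1 ≅ Z ⊕ Z/2.
  H_2: rank ker ∂_2 − rank ∂_3 = (20 − 20) − 0 = 0, and there is no ∂_3, so H_2 ≅ 0.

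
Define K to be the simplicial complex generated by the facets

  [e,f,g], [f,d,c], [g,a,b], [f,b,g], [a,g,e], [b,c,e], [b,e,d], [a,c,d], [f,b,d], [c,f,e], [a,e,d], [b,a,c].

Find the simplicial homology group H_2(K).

Order the vertices as a < b < c < d < e < f < g. Listing each simplex with vertices in this order, K has dimension 2 with simplices:

  0-simplices (7): a, b, c, d, e, f, g
  1-simplices (18): ab, ac, ad, ae, ag, bc, bd, be, bf, bg, cd, ce, cf, de, df, ef, eg, fg
  2-simplices (12): abc, abg, acd, ade, aeg, bce, bde, bdf, bfg, cdf, cef, efg

Hence C_0 ≅ Z^7, C_1 ≅ Z^18, C_2 ≅ Z^12.

The boundary map ∂_1: C_1 → C_0 maps an edge to its endpoints' difference, ∂[p,q] = q − p. For instance
  ∂fg = g − f.
This gives a 7×18 integer matrix of rank 6; reducing to Smith normal form yields diagonal entries (1,1,1,1,1,1).

The boundary map ∂_2: C_2 → C_1 maps a triangle to the signed sum of its edges. For instance
  ∂aeg = eg − ag + ae,
  ∂abg = bg − ag + ab.
This gives a 18×12 integer matrix of rank 12; reducing to Smith normal form yields diagonal entries (1,1,1,1,1,1,1,1,1,1,1,2).

Reading off H_k = ker ∂_k / im ∂_{k+1}:

  H_2: rank ker ∂_2 − rank ∂_3 = (12 − 12) − 0 = 0, and there is no ∂_3, so H_2 = 0.

H_2 = 0.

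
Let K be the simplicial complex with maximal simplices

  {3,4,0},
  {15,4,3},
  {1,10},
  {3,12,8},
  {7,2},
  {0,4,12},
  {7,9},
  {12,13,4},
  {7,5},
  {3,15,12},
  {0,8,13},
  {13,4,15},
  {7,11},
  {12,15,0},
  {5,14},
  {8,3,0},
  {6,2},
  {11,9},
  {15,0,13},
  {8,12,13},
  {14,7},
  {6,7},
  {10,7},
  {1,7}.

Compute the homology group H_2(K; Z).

H_2 = 0.

Take the total order 0 < 1 < 2 < 3 < 4 < 5 < 6 < 7 < 8 < 9 < 10 < 11 < 12 < 13 < 14 < 15 on the vertex set. Then K (dimension 2) consists of the simplices:

  0-simplices (16): [0], [1], [2], [3], [4], [5], [6], [7], [8], [9], [10], [11], [12], [13], [14], [15]
  1-simplices (30): (30 of them)
  2-simplices (12): [0,3,4], [0,3,8], [0,4,12], [0,8,13], [0,12,15], [0,13,15], [3,4,15], [3,8,12], [3,12,15], [4,12,13], [4,13,15], [8,12,13]

giving chain groups C_0 ≅ Z^16, C_1 ≅ Z^30, C_2 ≅ Z^12.

∂_1: C_1 → C_0 maps an edge to its endpoints' difference, ∂[p,q] = q − p. For instance
  ∂[0,13] = [13] − [0].
The 16×30 boundary matrix has rank 14 and Smith normal form diag(1,1,1,1,1,1,1,1,1,1,1,1,1,1).

∂_2: C_2 → C_1 maps a triangle to the signed sum of its edges. For instance
  ∂[3,12,15] = [12,15] − [3,15] + [3,12],
  ∂[0,3,8] = [3,8] − [0,8] + [0,3].
The resulting 30×12 matrix has rank 12, and its Smith normal form has invariant factors (1,1,1,1,1,1,1,1,1,1,1,2).

Computing H_k = (kernel of ∂_k) / (image of ∂_{k+1}):

  H_2: rank ker ∂_2 − rank ∂_3 = (12 − 12) − 0 = 0, and there is no ∂_3, so H_2 = 0.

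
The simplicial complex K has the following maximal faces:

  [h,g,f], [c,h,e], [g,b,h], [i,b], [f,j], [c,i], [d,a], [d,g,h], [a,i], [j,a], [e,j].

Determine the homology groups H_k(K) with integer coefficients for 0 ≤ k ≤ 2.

Order the vertices as a < b < c < d < e < f < g < h < i < j. Listing each simplex with vertices in this order, K has dimension 2 with simplices:

  0-simplices (10): a, b, c, d, e, f, g, h, i, j
  1-simplices (17): ad, ai, aj, bg, bh, bi, ce, ch, ci, dg, dh, eh, ej, fg, fh, fj, gh
  2-simplices (4): bgh, ceh, dgh, fgh

giving chain groups C_0 ≅ Z^10, C_1 ≅ Z^17, C_2 ≅ Z^4.

Boundary ∂_1: C_1 → C_0 maps an edge to its endpoints' difference, ∂[p,q] = q − p.
The resulting 10×17 matrix has rank 9, and its Smith normal form has invariant factors (1,1,1,1,1,1,1,1,1).

∂_2: C_2 → C_1 sends each 2-simplex [p,q,r] to [q,r] − [p,r] + [p,q]. For instance
  ∂ceh = eh − ch + ce,
  ∂bgh = gh − bh + bg.
This gives a 17×4 integer matrix of rank 4; reducing to Smith normal form yields diagonal entries (1,1,1,1).

Now H_k = ker ∂_k / im ∂_{k+1}, so:

  H_0: rank C_0 − rank ∂_1 = 10 − 9 = 1, and the invariant factors of ∂_1 are all 1, so H_0 ≅ Z.
  H_1: rank ker ∂_1 − rank ∂_2 = (17 − 9) − 4 = 4, and the invariant factors of ∂_2 are all 1, so H_1 ≅ Z^4.
  H_2: rank ker ∂_2 − rank ∂_3 = (4 − 4) − 0 = 0, and there is no ∂_3, so H_2 ≅ 0.

As a check, the Euler characteristic is 10 − 17 + 4 = -3, which agrees with 1 − 4 + 0 = -3.

H_0 ≅ Z,  H_1 ≅ Z^4,  H_2 = 0.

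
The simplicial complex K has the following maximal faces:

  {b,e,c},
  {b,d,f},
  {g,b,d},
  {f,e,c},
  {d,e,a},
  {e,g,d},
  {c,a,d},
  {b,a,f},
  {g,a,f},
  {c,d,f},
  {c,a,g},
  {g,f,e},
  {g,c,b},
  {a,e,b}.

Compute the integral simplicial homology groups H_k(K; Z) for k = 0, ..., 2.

H_0 ≅ Z,  H_1 ≅ Z^2,  H_2 ≅ Z.

Take the total order a < b < c < d < e < f < g on the vertex set. Then K (dimension 2) consists of the simplices:

  0-simplices (7): a, b, c, d, e, f, g
  1-simplices (21): ab, ac, ad, ae, af, ag, bc, bd, be, bf, bg, cd, ce, cf, cg, de, df, dg, ef, eg, fg
  2-simplices (14): abe, abf, acd, acg, ade, afg, bce, bcg, bdf, bdg, cdf, cef, deg, efg

Hence C_0 ≅ Z^7, C_1 ≅ Z^21, C_2 ≅ Z^14.

The boundary map ∂_1: C_1 → C_0 maps an edge to its endpoints' difference, ∂[p,q] = q − p. For instance
  ∂ae = e − a.
The resulting 7×21 matrix has rank 6, and its Smith normal form has invariant factors (1,1,1,1,1,1).

The boundary map ∂_2: C_2 → C_1 acts by ∂[p,q,r] = [q,r] − [p,r] + [p,q]. For instance
  ∂cdf = df − cf + cd,
  ∂abf = bf − af + ab.
The 21×14 boundary matrix has rank 13 and Smith normal form diag(1,1,1,1,1,1,1,1,1,1,1,1,1).

Computing H_k = (kernel of ∂_k) / (image of ∂_{k+1}):

  H_0: rank C_0 − rank ∂_1 = 7 − 6 = 1, and the invariant factors of ∂_1 are all 1, so H_0 = Z.
  H_1: rank ker ∂_1 − rank ∂_2 = (21 − 6) − 13 = 2, and the invariant factors of ∂_2 are all 1, so H_1 = Z^2.
  H_2: rank ker ∂_2 − rank ∂_3 = (14 − 13) − 0 = 1, and there is no ∂_3, so H_2 = Z.

(K is a triangulation of the torus T^2.)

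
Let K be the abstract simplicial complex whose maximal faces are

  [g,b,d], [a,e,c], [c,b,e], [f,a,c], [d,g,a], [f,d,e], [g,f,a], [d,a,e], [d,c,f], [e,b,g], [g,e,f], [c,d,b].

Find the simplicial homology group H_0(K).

H_0 ≅ Z.

Take the total order a < b < c < d < e < f < g on the vertex set. Then K (dimension 2) consists of the simplices:

  0-simplices (7): a, b, c, d, e, f, g
  1-simplices (18): ac, ad, ae, af, ag, bc, bd, be, bg, cd, ce, cf, de, df, dg, ef, eg, fg
  2-simplices (12): ace, acf, ade, adg, afg, bcd, bce, bdg, beg, cdf, def, efg

giving chain groups C_0 ≅ Z^7, C_1 ≅ Z^18, C_2 ≅ Z^12.

Boundary ∂_1: C_1 → C_0 maps an edge to its endpoints' difference, ∂[p,q] = q − p.
The resulting 7×18 matrix has rank 6, and its Smith normal form has invariant factors (1,1,1,1,1,1).

The boundary map ∂_2: C_2 → C_1 sends each 2-simplex [p,q,r] to [q,r] − [p,r] + [p,q]. For instance
  ∂def = ef − df + de,
  ∂afg = fg − ag + af.
As a 18×12 matrix over Z this has rank 12, with invariant factors (1,1,1,1,1,1,1,1,1,1,1,2).

Now H_k = ker ∂_k / im ∂_{k+1}, so:

  H_0: rank C_0 − rank ∂_1 = 7 − 6 = 1, and the invariant factors of ∂_1 are all 1, so H_0 ≅ Z.

(K is a triangulation of the real projective plane RP^2.)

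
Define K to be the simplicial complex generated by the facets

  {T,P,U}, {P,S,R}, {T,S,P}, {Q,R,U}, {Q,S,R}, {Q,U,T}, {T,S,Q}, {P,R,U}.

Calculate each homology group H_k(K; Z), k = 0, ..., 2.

H_0 ≅ Z,  H_1 = 0,  H_2 ≅ Z.

Fix the vertex order P < Q < R < S < T < U and write every simplex with vertices in increasing order. Then dim K = 2 and the simplices of K are:

  0-simplices (6): P, Q, R, S, T, U
  1-simplices (12): PR, PS, PT, PU, QR, QS, QT, QU, RS, RU, ST, TU
  2-simplices (8): PRS, PRU, PST, PTU, QRS, QRU, QST, QTU

so the chain groups are C_0 ≅ Z^6, C_1 ≅ Z^12, C_2 ≅ Z^8.

The boundary map ∂_1: C_1 → C_0 is given by ∂[p,q] = [q] − [p]. For instance
  ∂RU = U − R.
As a 6×12 matrix over Z this has rank 5, with invariant factors (1,1,1,1,1).

∂_2: C_2 → C_1 sends each 2-simplex [p,q,r] to [q,r] − [p,r] + [p,q]. For instance
  ∂PST = ST − PT + PS,
  ∂QTU = TU − QU + QT.
This gives a 12×8 integer matrix of rank 7; reducing to Smith normal form yields diagonal entries (1,1,1,1,1,1,1).

Reading off H_k = ker ∂_k / im ∂_{k+1}:

  H_0: rank C_0 − rank ∂_1 = 6 − 5 = 1, and the invariant factors of ∂_1 are all 1, so H_0 = Z.
  H_1: rank ker ∂_1 − rank ∂_2 = (12 − 5) − 7 = 0, and the invariant factors of ∂_2 are all 1, so H_1 = 0.
  H_2: rank ker ∂_2 − rank ∂_3 = (8 − 7) − 0 = 1, and there is no ∂_3, so H_2 = Z.

(K is a triangulation of the 2-sphere S^2.)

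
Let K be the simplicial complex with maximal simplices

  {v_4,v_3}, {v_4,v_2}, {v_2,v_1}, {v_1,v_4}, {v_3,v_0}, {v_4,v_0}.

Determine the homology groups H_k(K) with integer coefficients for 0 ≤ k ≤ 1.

We work with the vertex ordering v_0 < v_1 < v_2 < v_3 < v_4. The simplices of K, each written with vertices in increasing order, are:

  0-simplices (5): [v_0], [v_1], [v_2], [v_3], [v_4]
  1-simplices (6): [v_0,v_3], [v_0,v_4], [v_1,v_2], [v_1,v_4], [v_2,v_4], [v_3,v_4]

so the chain groups are C_0 ≅ Z^5, C_1 ≅ Z^6.

The boundary map ∂_1: C_1 → C_0 is given by ∂[p,q] = [q] − [p]. For instance
  ∂[v_1,v_2] = [v_2] − [v_1].
This gives a 5×6 integer matrix of rank 4; reducing to Smith normal form yields diagonal entries (1,1,1,1).

Reading off H_k = ker ∂_k / im ∂_{k+1}:

  H_0: rank C_0 − rank ∂_1 = 5 − 4 = 1, and the invariant factors of ∂_1 are all 1, so H_0 = Z.
  H_1: rank ker ∂_1 − rank ∂_2 = (6 − 4) − 0 = 2, and there is no ∂_2, so H_1 = Z^2.

As a check, the Euler characteristic is 5 − 6 = -1, which agrees with 1 − 2 = -1.

H_0 = Z,  H_1 = Z^2.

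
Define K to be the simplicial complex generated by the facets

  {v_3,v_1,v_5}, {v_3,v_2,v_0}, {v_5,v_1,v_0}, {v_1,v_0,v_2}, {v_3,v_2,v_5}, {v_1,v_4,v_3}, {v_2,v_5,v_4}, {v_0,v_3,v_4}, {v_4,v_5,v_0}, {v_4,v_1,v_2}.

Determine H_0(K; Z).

H_0 = Z.

Take the total order v_0 < v_1 < v_2 < v_3 < v_4 < v_5 on the vertex set. Then K (dimension 2) consists of the simplices:

  0-simplices (6): [v_0], [v_1], [v_2], [v_3], [v_4], [v_5]
  1-simplices (15): (15 of them)
  2-simplices (10): [v_0,v_1,v_2], [v_0,v_1,v_5], [v_0,v_2,v_3], [v_0,v_3,v_4], [v_0,v_4,v_5], [v_1,v_2,v_4], [v_1,v_3,v_4], [v_1,v_3,v_5], [v_2,v_3,v_5], [v_2,v_4,v_5]

so the chain groups are C_0 ≅ Z^6, C_1 ≅ Z^15, C_2 ≅ Z^10.

∂_1: C_1 → C_0 sends each edge [p,q] (with p < q) to q − p.
The 6×15 boundary matrix has rank 5 and Smith normal form diag(1,1,1,1,1).

Boundary ∂_2: C_2 → C_1 acts by ∂[p,q,r] = [q,r] − [p,r] + [p,q]. For instance
  ∂[v_2,v_4,v_5] = [v_4,v_5] − [v_2,v_5] + [v_2,v_4],
  ∂[v_2,v_3,v_5] = [v_3,v_5] − [v_2,v_5] + [v_2,v_3].
This gives a 15×10 integer matrix of rank 10; reducing to Smith normal form yields diagonal entries (1,1,1,1,1,1,1,1,1,2).

From H_k ≅ ker(∂_k) / im(∂_{k+1}) we obtain:

  H_0: rank C_0 − rank ∂_1 = 6 − 5 = 1, and the invariant factors of ∂_1 are all 1, so H_0 = Z.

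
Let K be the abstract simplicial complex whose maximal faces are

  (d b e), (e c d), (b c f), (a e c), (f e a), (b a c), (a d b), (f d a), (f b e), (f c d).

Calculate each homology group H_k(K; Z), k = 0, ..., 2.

Order the vertices as a < b < c < d < e < f. Listing each simplex with vertices in this order, K has dimension 2 with simplices:

  0-simplices (6): a, b, c, d, e, f
  1-simplices (15): ab, ac, ad, ae, af, bc, bd, be, bf, cd, ce, cf, de, df, ef
  2-simplices (10): abc, abd, ace, adf, aef, bcf, bde, bef, cde, cdf

Hence C_0 ≅ Z^6, C_1 ≅ Z^15, C_2 ≅ Z^10.

∂_1: C_1 → C_0 is given by ∂[p,q] = [q] − [p]. For instance
  ∂de = e − d.
The resulting 6×15 matrix has rank 5, and its Smith normal form has invariant factors (1,1,1,1,1).

The boundary map ∂_2: C_2 → C_1 maps a triangle to the signed sum of its edges. For instance
  ∂bef = ef − bf + be,
  ∂aef = ef − af + ae.
As a 15×10 matrix over Z this has rank 10, with invariant factors (1,1,1,1,1,1,1,1,1,2).

Reading off H_k = ker ∂_k / im ∂_{k+1}:

  H_0: rank C_0 − rank ∂_1 = 6 − 5 = 1, and the invariant factors of ∂_1 are all 1, so H_0 ≅ Z.
  H_1: rank ker ∂_1 − rank ∂_2 = (15 − 5) − 10 = 0, and ∂_2 has invariant factor 2 > 1, so H_1 ≅ Z_2.
  H_2: rank ker ∂_2 − rank ∂_3 = (10 − 10) − 0 = 0, and there is no ∂_3, so H_2 ≅ 0.

As a check, the Euler characteristic is 6 − 15 + 10 = 1, which agrees with 1 − 0 + 0 = 1.
(K is a triangulation of the real projective plane RP^2.)

H_0 ≅ Z,  H_1 ≅ Z_2,  H_2 = 0.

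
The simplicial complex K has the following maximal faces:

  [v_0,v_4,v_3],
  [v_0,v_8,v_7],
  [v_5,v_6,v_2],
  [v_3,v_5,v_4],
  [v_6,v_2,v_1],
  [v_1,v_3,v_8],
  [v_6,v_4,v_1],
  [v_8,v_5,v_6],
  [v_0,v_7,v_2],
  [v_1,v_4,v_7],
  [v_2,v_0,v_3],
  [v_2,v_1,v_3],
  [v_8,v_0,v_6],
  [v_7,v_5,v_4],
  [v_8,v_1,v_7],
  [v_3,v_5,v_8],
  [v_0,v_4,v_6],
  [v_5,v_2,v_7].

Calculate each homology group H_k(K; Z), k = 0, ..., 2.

H_0 ≅ Z,  H_1 ≅ Z^2,  H_2 ≅ Z.

K has 9 vertices, 27 edges, 18 triangles.
rank ∂_0 = 0, rank ∂_1 = 8 ⇒ b_0 = 9 − 0 − 8 = 1; all invariant factors of ∂_1 are 1 so no torsion. So H_0 = Z.
rank ∂_1 = 8, rank ∂_2 = 17 ⇒ b_1 = 27 − 8 − 17 = 2; all invariant factors of ∂_2 are 1 so no torsion. So H_1 = Z^2.
rank ∂_2 = 17, rank ∂_3 = 0 ⇒ b_2 = 18 − 17 − 0 = 1. So H_2 = Z.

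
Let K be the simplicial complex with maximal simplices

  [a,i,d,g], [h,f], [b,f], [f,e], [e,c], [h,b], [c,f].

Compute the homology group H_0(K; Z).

We work with the vertex ordering a < b < c < d < e < f < g < h < i. The simplices of K, each written with vertices in increasing order, are:

  0-simplices (9): a, b, c, d, e, f, g, h, i
  1-simplices (12): ad, ag, ai, bf, bh, ce, cf, dg, di, ef, fh, gi
  2-simplices (4): adg, adi, agi, dgi
  3-simplices (1): adgi

Hence C_0 ≅ Z^9, C_1 ≅ Z^12, C_2 ≅ Z^4, C_3 ≅ Z^1.

The boundary map ∂_1: C_1 → C_0 is given by ∂[p,q] = [q] − [p].
This gives a 9×12 integer matrix of rank 7; reducing to Smith normal form yields diagonal entries (1,1,1,1,1,1,1).

The boundary map ∂_2: C_2 → C_1 acts by ∂[p,q,r] = [q,r] − [p,r] + [p,q]. For instance
  ∂agi = gi − ai + ag,
  ∂adg = dg − ag + ad.
As a 12×4 matrix over Z this has rank 3, with invariant factors (1,1,1).

∂_3: C_3 → C_2 sends each 3-simplex σ to the alternating sum Σ_i (−1)^i (σ with its i-th vertex removed). For instance
  ∂adgi = dgi − agi + adi − adg.
The resulting 4×1 matrix has rank 1, and its Smith normal form has invariant factors (1).

From H_k ≅ ker(∂_k) / im(∂_{k+1}) we obtain:

  H_0: rank C_0 − rank ∂_1 = 9 − 7 = 2, and the invariant factors of ∂_1 are all 1, so H_0 ≅ Z^2.

H_0 ≅ Z^2.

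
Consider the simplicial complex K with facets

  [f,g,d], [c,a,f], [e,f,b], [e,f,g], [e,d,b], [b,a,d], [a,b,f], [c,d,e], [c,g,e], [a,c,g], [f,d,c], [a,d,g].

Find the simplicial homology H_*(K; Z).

H_0 = Z,  H_1 = Z/2Z,  H_2 = 0.

Order the vertices as a < b < c < d < e < f < g. Listing each simplex with vertices in this order, K has dimension 2 with simplices:

  0-simplices (7): a, b, c, d, e, f, g
  1-simplices (18): ab, ac, ad, af, ag, bd, be, bf, cd, ce, cf, cg, de, df, dg, ef, eg, fg
  2-simplices (12): abd, abf, acf, acg, adg, bde, bef, cde, cdf, ceg, dfg, efg

Hence C_0 ≅ Z^7, C_1 ≅ Z^18, C_2 ≅ Z^12.

∂_1: C_1 → C_0 maps an edge to its endpoints' difference, ∂[p,q] = q − p.
As a 7×18 matrix over Z this has rank 6, with invariant factors (1,1,1,1,1,1).

Boundary ∂_2: C_2 → C_1 sends each 2-simplex [p,q,r] to [q,r] − [p,r] + [p,q]. For instance
  ∂abd = bd − ad + ab,
  ∂acf = cf − af + ac.
The resulting 18×12 matrix has rank 12, and its Smith normal form has invariant factors (1,1,1,1,1,1,1,1,1,1,1,2).

Now H_k = ker ∂_k / im ∂_{k+1}, so:

  H_0: rank C_0 − rank ∂_1 = 7 − 6 = 1, and the invariant factors of ∂_1 are all 1, so H_0 ≅ Z.
  H_1: rank ker ∂_1 − rank ∂_2 = (18 − 6) − 12 = 0, and ∂_2 has invariant factor 2 > 1, so H_1 ≅ Z/2Z.
  H_2: rank ker ∂_2 − rank ∂_3 = (12 − 12) − 0 = 0, and there is no ∂_3, so H_2 ≅ 0.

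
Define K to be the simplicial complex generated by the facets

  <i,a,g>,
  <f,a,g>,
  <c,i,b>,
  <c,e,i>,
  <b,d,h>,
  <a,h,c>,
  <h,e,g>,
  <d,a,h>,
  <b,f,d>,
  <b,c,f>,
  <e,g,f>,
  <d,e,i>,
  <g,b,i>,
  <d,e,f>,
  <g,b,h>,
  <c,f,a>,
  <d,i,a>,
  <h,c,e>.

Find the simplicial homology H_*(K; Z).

H_0 ≅ Z,  H_1 ≅ Z^2,  H_2 ≅ Z.

We work with the vertex ordering a < b < c < d < e < f < g < h < i. The simplices of K, each written with vertices in increasing order, are:

  0-simplices (9): a, b, c, d, e, f, g, h, i
  1-simplices (27): ac, ad, af, ag, ah, ai, bc, bd, bf, bg, bh, bi, ce, cf, ch, ci, de, df, dh, di, ef, eg, eh, ei, fg, gh, gi
  2-simplices (18): acf, ach, adh, adi, afg, agi, bcf, bci, bdf, bdh, bgh, bgi, ceh, cei, def, dei, efg, egh

giving chain groups C_0 ≅ Z^9, C_1 ≅ Z^27, C_2 ≅ Z^18.

The boundary map ∂_1: C_1 → C_0 sends each edge [p,q] (with p < q) to q − p.
This gives a 9×27 integer matrix of rank 8; reducing to Smith normal form yields diagonal entries (1,1,1,1,1,1,1,1).

The boundary map ∂_2: C_2 → C_1 sends each 2-simplex [p,q,r] to [q,r] − [p,r] + [p,q]. For instance
  ∂agi = gi − ai + ag,
  ∂adi = di − ai + ad.
The resulting 27×18 matrix has rank 17, and its Smith normal form has invariant factors (1,1,1,1,1,1,1,1,1,1,1,1,1,1,1,1,1).

Now H_k = ker ∂_k / im ∂_{k+1}, so:

  H_0: rank C_0 − rank ∂_1 = 9 − 8 = 1, and the invariant factors of ∂_1 are all 1, so H_0 = Z.
  H_1: rank ker ∂_1 − rank ∂_2 = (27 − 8) − 17 = 2, and the invariant factors of ∂_2 are all 1, so H_1 = Z^2.
  H_2: rank ker ∂_2 − rank ∂_3 = (18 − 17) − 0 = 1, and there is no ∂_3, so H_2 = Z.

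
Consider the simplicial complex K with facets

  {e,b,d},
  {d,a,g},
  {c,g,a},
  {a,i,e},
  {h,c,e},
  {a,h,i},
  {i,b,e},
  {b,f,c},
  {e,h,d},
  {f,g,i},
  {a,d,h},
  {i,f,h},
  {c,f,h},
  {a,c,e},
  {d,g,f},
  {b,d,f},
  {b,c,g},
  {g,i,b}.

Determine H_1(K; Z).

H_1 = Z ⊕ Z/2Z.

We work with the vertex ordering a < b < c < d < e < f < g < h < i. The simplices of K, each written with vertices in increasing order, are:

  0-simplices (9): a, b, c, d, e, f, g, h, i
  1-simplices (27): ac, ad, ae, ag, ah, ai, bc, bd, be, bf, bg, bi, ce, cf, cg, ch, de, df, dg, dh, eh, ei, fg, fh, fi, gi, hi
  2-simplices (18): ace, acg, adg, adh, aei, ahi, bcf, bcg, bde, bdf, bei, bgi, ceh, cfh, deh, dfg, fgi, fhi

so the chain groups are C_0 ≅ Z^9, C_1 ≅ Z^27, C_2 ≅ Z^18.

The boundary map ∂_1: C_1 → C_0 is given by ∂[p,q] = [q] − [p]. For instance
  ∂ai = i − a.
As a 9×27 matrix over Z this has rank 8, with invariant factors (1,1,1,1,1,1,1,1).

The boundary map ∂_2: C_2 → C_1 acts by ∂[p,q,r] = [q,r] − [p,r] + [p,q]. For instance
  ∂fgi = gi − fi + fg,
  ∂cfh = fh − ch + cf.
As a 27×18 matrix over Z this has rank 18, with invariant factors (1,1,1,1,1,1,1,1,1,1,1,1,1,1,1,1,1,2).

Reading off H_k = ker ∂_k / im ∂_{k+1}:

  H_1: rank ker ∂_1 − rank ∂_2 = (27 − 8) − 18 = 1, and ∂_2 has invariant factor 2 > 1, so H_1 = Z ⊕ Z/2Z.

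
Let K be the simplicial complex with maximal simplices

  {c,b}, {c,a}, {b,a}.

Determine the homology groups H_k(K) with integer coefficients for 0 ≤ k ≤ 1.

Fix the vertex order a < b < c and write every simplex with vertices in increasing order. Then dim K = 1 and the simplices of K are:

  0-simplices (3): a, b, c
  1-simplices (3): ab, ac, bc

so the chain groups are C_0 ≅ Z^3, C_1 ≅ Z^3.

The boundary map ∂_1: C_1 → C_0 maps an edge to its endpoints' difference, ∂[p,q] = q − p.
As a 3×3 matrix over Z this has rank 2, with invariant factors (1,1).

From H_k ≅ ker(∂_k) / im(∂_{k+1}) we obtain:

  H_0: rank C_0 − rank ∂_1 = 3 − 2 = 1, and the invariant factors of ∂_1 are all 1, so H_0 ≅ Z.
  H_1: rank ker ∂_1 − rank ∂_2 = (3 − 2) − 0 = 1, and there is no ∂_2, so H_1 ≅ Z.

(K is a triangulation of the circle S^1.)

H_0 ≅ Z,  H_1 ≅ Z.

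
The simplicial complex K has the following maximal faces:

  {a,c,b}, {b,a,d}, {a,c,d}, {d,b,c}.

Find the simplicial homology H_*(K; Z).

H_0 ≅ Z,  H_1 = 0,  H_2 ≅ Z.

Order the vertices as a < b < c < d. Listing each simplex with vertices in this order, K has dimension 2 with simplices:

  0-simplices (4): a, b, c, d
  1-simplices (6): ab, ac, ad, bc, bd, cd
  2-simplices (4): abc, abd, acd, bcd

giving chain groups C_0 ≅ Z^4, C_1 ≅ Z^6, C_2 ≅ Z^4.

Boundary ∂_1: C_1 → C_0 maps an edge to its endpoints' difference, ∂[p,q] = q − p. For instance
  ∂ad = d − a.
This gives a 4×6 integer matrix of rank 3; reducing to Smith normal form yields diagonal entries (1,1,1).

Boundary ∂_2: C_2 → C_1 maps a triangle to the signed sum of its edges. For instance
  ∂abd = bd − ad + ab,
  ∂bcd = cd − bd + bc.
This gives a 6×4 integer matrix of rank 3; reducing to Smith normal form yields diagonal entries (1,1,1).

Now H_k = ker ∂_k / im ∂_{k+1}, so:

  H_0: rank C_0 − rank ∂_1 = 4 − 3 = 1, and the invariant factors of ∂_1 are all 1, so H_0 ≅ Z.
  H_1: rank ker ∂_1 − rank ∂_2 = (6 − 3) − 3 = 0, and the invariant factors of ∂_2 are all 1, so H_1 ≅ 0.
  H_2: rank ker ∂_2 − rank ∂_3 = (4 − 3) − 0 = 1, and there is no ∂_3, so H_2 ≅ Z.

As a check, the Euler characteristic is 4 − 6 + 4 = 2, which agrees with 1 − 0 + 1 = 2.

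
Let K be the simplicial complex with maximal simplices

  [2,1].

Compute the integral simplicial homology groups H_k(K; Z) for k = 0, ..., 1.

Order the vertices as 1 < 2. Listing each simplex with vertices in this order, K has dimension 1 with simplices:

  0-simplices (2): [1], [2]
  1-simplices (1): [1,2]

Hence C_0 ≅ Z^2, C_1 ≅ Z^1.

∂_1: C_1 → C_0 maps an edge to its endpoints' difference, ∂[p,q] = q − p.
The resulting 2×1 matrix has rank 1, and its Smith normal form has invariant factors (1).

Computing H_k = (kernel of ∂_k) / (image of ∂_{k+1}):

  H_0: rank C_0 − rank ∂_1 = 2 − 1 = 1, and the invariant factors of ∂_1 are all 1, so H_0 ≅ Z.
  H_1: rank ker ∂_1 − rank ∂_2 = (1 − 1) − 0 = 0, and there is no ∂_2, so H_1 ≅ 0.

(K is a triangulation of the 1-simplex.)

H_0 ≅ Z,  H_1 = 0.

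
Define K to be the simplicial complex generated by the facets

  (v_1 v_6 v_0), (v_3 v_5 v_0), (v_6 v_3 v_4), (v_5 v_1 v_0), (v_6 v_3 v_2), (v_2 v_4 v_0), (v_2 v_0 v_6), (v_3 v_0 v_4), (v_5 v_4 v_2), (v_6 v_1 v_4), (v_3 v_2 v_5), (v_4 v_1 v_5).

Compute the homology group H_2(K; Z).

K has 7 vertices, 18 edges, 12 triangles.
rank ∂_2 = 12, rank ∂_3 = 0 ⇒ b_2 = 12 − 12 − 0 = 0. So H_2 ≅ 0.

H_2 ≅ 0.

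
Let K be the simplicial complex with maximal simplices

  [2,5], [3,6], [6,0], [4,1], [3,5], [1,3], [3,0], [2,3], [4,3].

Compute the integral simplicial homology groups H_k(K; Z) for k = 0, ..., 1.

H_0 ≅ Z,  H_1 ≅ Z^3.

Order the vertices as 0 < 1 < 2 < 3 < 4 < 5 < 6. Listing each simplex with vertices in this order, K has dimension 1 with simplices:

  0-simplices (7): [0], [1], [2], [3], [4], [5], [6]
  1-simplices (9): [0,3], [0,6], [1,3], [1,4], [2,3], [2,5], [3,4], [3,5], [3,6]

giving chain groups C_0 ≅ Z^7, C_1 ≅ Z^9.

∂_1: C_1 → C_0 sends each edge [p,q] (with p < q) to q − p. For instance
  ∂[1,4] = [4] − [1].
The resulting 7×9 matrix has rank 6, and its Smith normal form has invariant factors (1,1,1,1,1,1).

Now H_k = ker ∂_k / im ∂_{k+1}, so:

  H_0: rank C_0 − rank ∂_1 = 7 − 6 = 1, and the invariant factors of ∂_1 are all 1, so H_0 ≅ Z.
  H_1: rank ker ∂_1 − rank ∂_2 = (9 − 6) − 0 = 3, and there is no ∂_2, so H_1 ≅ Z^3.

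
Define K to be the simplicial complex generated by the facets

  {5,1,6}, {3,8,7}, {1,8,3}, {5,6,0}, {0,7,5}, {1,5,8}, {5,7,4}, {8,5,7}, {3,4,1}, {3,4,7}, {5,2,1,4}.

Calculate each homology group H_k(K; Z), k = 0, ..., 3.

Take the total order 0 < 1 < 2 < 3 < 4 < 5 < 6 < 7 < 8 on the vertex set. Then K (dimension 3) consists of the simplices:

  0-simplices (9): [0], [1], [2], [3], [4], [5], [6], [7], [8]
  1-simplices (20): [0,5], [0,6], [0,7], [1,2], [1,3], [1,4], [1,5], [1,6], [1,8], [2,4], [2,5], [3,4], [3,7], [3,8], [4,5], [4,7], [5,6], [5,7], [5,8], [7,8]
  2-simplices (14): [0,5,6], [0,5,7], [1,2,4], [1,2,5], [1,3,4], [1,3,8], [1,4,5], [1,5,6], [1,5,8], [2,4,5], [3,4,7], [3,7,8], [4,5,7], [5,7,8]
  3-simplices (1): [1,2,4,5]

Hence C_0 ≅ Z^9, C_1 ≅ Z^20, C_2 ≅ Z^14, C_3 ≅ Z^1.

∂_1: C_1 → C_0 is given by ∂[p,q] = [q] − [p]. For instance
  ∂[3,7] = [7] − [3].
This gives a 9×20 integer matrix of rank 8; reducing to Smith normal form yields diagonal entries (1,1,1,1,1,1,1,1).

∂_2: C_2 → C_1 acts by ∂[p,q,r] = [q,r] − [p,r] + [p,q]. For instance
  ∂[1,2,5] = [2,5] − [1,5] + [1,2],
  ∂[1,5,6] = [5,6] − [1,6] + [1,5].
The resulting 20×14 matrix has rank 12, and its Smith normal form has invariant factors (1,1,1,1,1,1,1,1,1,1,1,1).

∂_3: C_3 → C_2 sends each 3-simplex σ to the alternating sum Σ_i (−1)^i (σ with its i-th vertex removed). For instance
  ∂[1,2,4,5] = [2,4,5] − [1,4,5] + [1,2,5] − [1,2,4].
This gives a 14×1 integer matrix of rank 1; reducing to Smith normal form yields diagonal entries (1).

Computing H_k = (kernel of ∂_k) / (image of ∂_{k+1}):

  H_0: rank C_0 − rank ∂_1 = 9 − 8 = 1, and the invariant factors of ∂_1 are all 1, so H_0 = Z.
  H_1: rank ker ∂_1 − rank ∂_2 = (20 − 8) − 12 = 0, and the invariant factors of ∂_2 are all 1, so H_1 = 0.
  H_2: rank ker ∂_2 − rank ∂_3 = (14 − 12) − 1 = 1, and the invariant factors of ∂_3 are all 1, so H_2 = Z.
  H_3: rank ker ∂_3 − rank ∂_4 = (1 − 1) − 0 = 0, and there is no ∂_4, so H_3 = 0.

H_0 ≅ Z,  H_1 = 0,  H_2 ≅ Z,  H_3 = 0.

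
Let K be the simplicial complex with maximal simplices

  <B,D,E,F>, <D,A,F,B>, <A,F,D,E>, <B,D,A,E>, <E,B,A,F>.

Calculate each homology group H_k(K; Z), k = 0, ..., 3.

H_0 = Z,  H_1 = 0,  H_2 = 0,  H_3 = Z.

We work with the vertex ordering A < B < D < E < F. The simplices of K, each written with vertices in increasing order, are:

  0-simplices (5): A, B, D, E, F
  1-simplices (10): AB, AD, AE, AF, BD, BE, BF, DE, DF, EF
  2-simplices (10): ABD, ABE, ABF, ADE, ADF, AEF, BDE, BDF, BEF, DEF
  3-simplices (5): ABDE, ABDF, ABEF, ADEF, BDEF

giving chain groups C_0 ≅ Z^5, C_1 ≅ Z^10, C_2 ≅ Z^10, C_3 ≅ Z^5.

Boundary ∂_1: C_1 → C_0 sends each edge [p,q] (with p < q) to q − p.
As a 5×10 matrix over Z this has rank 4, with invariant factors (1,1,1,1).

∂_2: C_2 → C_1 acts by ∂[p,q,r] = [q,r] − [p,r] + [p,q]. For instance
  ∂BDE = DE − BE + BD,
  ∂ABE = BE − AE + AB.
The resulting 10×10 matrix has rank 6, and its Smith normal form has invariant factors (1,1,1,1,1,1).

∂_3: C_3 → C_2 sends each 3-simplex σ to the alternating sum Σ_i (−1)^i (σ with its i-th vertex removed). For instance
  ∂ADEF = DEF − AEF + ADF − ADE,
  ∂ABDE = BDE − ADE + ABE − ABD.
This gives a 10×5 integer matrix of rank 4; reducing to Smith normal form yields diagonal entries (1,1,1,1).

Computing H_k = (kernel of ∂_k) / (image of ∂_{k+1}):

  H_0: rank C_0 − rank ∂_1 = 5 − 4 = 1, and the invariant factors of ∂_1 are all 1, so H_0 ≅ Z.
  H_1: rank ker ∂_1 − rank ∂_2 = (10 − 4) − 6 = 0, and the invariant factors of ∂_2 are all 1, so H_1 ≅ 0.
  H_2: rank ker ∂_2 − rank ∂_3 = (10 − 6) − 4 = 0, and the invariant factors of ∂_3 are all 1, so H_2 ≅ 0.
  H_3: rank ker ∂_3 − rank ∂_4 = (5 − 4) − 0 = 1, and there is no ∂_4, so H_3 ≅ Z.

As a check, the Euler characteristic is 5 − 10 + 10 − 5 = 0, which agrees with 1 − 0 + 0 − 1 = 0.
(K is a triangulation of the 3-sphere S^3.)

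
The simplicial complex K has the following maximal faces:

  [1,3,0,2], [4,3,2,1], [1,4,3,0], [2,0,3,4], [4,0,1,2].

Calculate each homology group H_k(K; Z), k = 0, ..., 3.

H_0 = Z,  H_1 = 0,  H_2 = 0,  H_3 = Z.

Order the vertices as 0 < 1 < 2 < 3 < 4. Listing each simplex with vertices in this order, K has dimension 3 with simplices:

  0-simplices (5): [0], [1], [2], [3], [4]
  1-simplices (10): [0,1], [0,2], [0,3], [0,4], [1,2], [1,3], [1,4], [2,3], [2,4], [3,4]
  2-simplices (10): [0,1,2], [0,1,3], [0,1,4], [0,2,3], [0,2,4], [0,3,4], [1,2,3], [1,2,4], [1,3,4], [2,3,4]
  3-simplices (5): [0,1,2,3], [0,1,2,4], [0,1,3,4], [0,2,3,4], [1,2,3,4]

giving chain groups C_0 ≅ Z^5, C_1 ≅ Z^10, C_2 ≅ Z^10, C_3 ≅ Z^5.

The boundary map ∂_1: C_1 → C_0 maps an edge to its endpoints' difference, ∂[p,q] = q − p.
This gives a 5×10 integer matrix of rank 4; reducing to Smith normal form yields diagonal entries (1,1,1,1).

∂_2: C_2 → C_1 sends each 2-simplex [p,q,r] to [q,r] − [p,r] + [p,q]. For instance
  ∂[0,1,4] = [1,4] − [0,4] + [0,1],
  ∂[2,3,4] = [3,4] − [2,4] + [2,3].
The resulting 10×10 matrix has rank 6, and its Smith normal form has invariant factors (1,1,1,1,1,1).

∂_3: C_3 → C_2 sends each 3-simplex σ to the alternating sum Σ_i (−1)^i (σ with its i-th vertex removed). For instance
  ∂[0,1,3,4] = [1,3,4] − [0,3,4] + [0,1,4] − [0,1,3],
  ∂[0,2,3,4] = [2,3,4] − [0,3,4] + [0,2,4] − [0,2,3].
The 10×5 boundary matrix has rank 4 and Smith normal form diag(1,1,1,1).

Computing H_k = (kernel of ∂_k) / (image of ∂_{k+1}):

  H_0: rank C_0 − rank ∂_1 = 5 − 4 = 1, and the invariant factors of ∂_1 are all 1, so H_0 = Z.
  H_1: rank ker ∂_1 − rank ∂_2 = (10 − 4) − 6 = 0, and the invariant factors of ∂_2 are all 1, so H_1 = 0.
  H_2: rank ker ∂_2 − rank ∂_3 = (10 − 6) − 4 = 0, and the invariant factors of ∂_3 are all 1, so H_2 = 0.
  H_3: rank ker ∂_3 − rank ∂_4 = (5 − 4) − 0 = 1, and there is no ∂_4, so H_3 = Z.

As a check, the Euler characteristic is 5 − 10 + 10 − 5 = 0, which agrees with 1 − 0 + 0 − 1 = 0.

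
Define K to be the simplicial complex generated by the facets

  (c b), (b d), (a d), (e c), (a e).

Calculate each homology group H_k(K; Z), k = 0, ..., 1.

Take the total order a < b < c < d < e on the vertex set. Then K (dimension 1) consists of the simplices:

  0-simplices (5): a, b, c, d, e
  1-simplices (5): ad, ae, bc, bd, ce

so the chain groups are C_0 ≅ Z^5, C_1 ≅ Z^5.

∂_1: C_1 → C_0 sends each edge [p,q] (with p < q) to q − p.
The 5×5 boundary matrix has rank 4 and Smith normal form diag(1,1,1,1).

Computing H_k = (kernel of ∂_k) / (image of ∂_{k+1}):

  H_0: rank C_0 − rank ∂_1 = 5 − 4 = 1, and the invariant factors of ∂_1 are all 1, so H_0 = Z.
  H_1: rank ker ∂_1 − rank ∂_2 = (5 − 4) − 0 = 1, and there is no ∂_2, so H_1 = Z.

(K is a triangulation of the circle S^1.)

H_0 ≅ Z,  H_1 ≅ Z.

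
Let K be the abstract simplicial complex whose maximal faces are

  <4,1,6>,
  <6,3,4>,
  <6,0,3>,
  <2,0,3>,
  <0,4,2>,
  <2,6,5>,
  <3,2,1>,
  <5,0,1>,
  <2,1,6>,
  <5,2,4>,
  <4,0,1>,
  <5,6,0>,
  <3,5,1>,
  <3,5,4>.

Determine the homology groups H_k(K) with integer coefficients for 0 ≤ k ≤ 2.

We work with the vertex ordering 0 < 1 < 2 < 3 < 4 < 5 < 6. The simplices of K, each written with vertices in increasing order, are:

  0-simplices (7): [0], [1], [2], [3], [4], [5], [6]
  1-simplices (21): [0,1], [0,2], [0,3], [0,4], [0,5], [0,6], [1,2], [1,3], [1,4], [1,5], [1,6], [2,3], [2,4], [2,5], [2,6], [3,4], [3,5], [3,6], [4,5], [4,6], [5,6]
  2-simplices (14): [0,1,4], [0,1,5], [0,2,3], [0,2,4], [0,3,6], [0,5,6], [1,2,3], [1,2,6], [1,3,5], [1,4,6], [2,4,5], [2,5,6], [3,4,5], [3,4,6]

Hence C_0 ≅ Z^7, C_1 ≅ Z^21, C_2 ≅ Z^14.

Boundary ∂_1: C_1 → C_0 sends each edge [p,q] (with p < q) to q − p. For instance
  ∂[0,1] = [1] − [0].
As a 7×21 matrix over Z this has rank 6, with invariant factors (1,1,1,1,1,1).

Boundary ∂_2: C_2 → C_1 maps a triangle to the signed sum of its edges. For instance
  ∂[1,2,6] = [2,6] − [1,6] + [1,2],
  ∂[2,4,5] = [4,5] − [2,5] + [2,4].
The resulting 21×14 matrix has rank 13, and its Smith normal form has invariant factors (1,1,1,1,1,1,1,1,1,1,1,1,1).

Now H_k = ker ∂_k / im ∂_{k+1}, so:

  H_0: rank C_0 − rank ∂_1 = 7 − 6 = 1, and the invariant factors of ∂_1 are all 1, so H_0 ≅ Z.
  H_1: rank ker ∂_1 − rank ∂_2 = (21 − 6) − 13 = 2, and the invariant factors of ∂_2 are all 1, so H_1 ≅ Z^2.
  H_2: rank ker ∂_2 − rank ∂_3 = (14 − 13) − 0 = 1, and there is no ∂_3, so H_2 ≅ Z.

H_0 = Z,  H_1 = Z^2,  H_2 = Z.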